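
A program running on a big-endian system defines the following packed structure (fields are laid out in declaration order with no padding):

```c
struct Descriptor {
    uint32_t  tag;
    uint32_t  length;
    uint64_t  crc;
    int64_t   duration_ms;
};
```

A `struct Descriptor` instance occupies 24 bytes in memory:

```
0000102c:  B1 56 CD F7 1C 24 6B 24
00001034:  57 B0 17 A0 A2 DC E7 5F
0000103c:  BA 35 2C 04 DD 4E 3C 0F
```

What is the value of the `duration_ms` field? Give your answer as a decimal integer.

`duration_ms` follows `tag` (4 B), `length` (4 B), `crc` (8 B), so it starts at offset 4 + 4 + 8 = 16 and occupies 8 bytes.
Bytes at offsets 16..23: BA 35 2C 04 DD 4E 3C 0F.
Big-endian stores the most-significant byte at the lowest address.
The bytes are already most-significant first: 0xBA352C04DD4E3C0F.
Top bit is set, so as a signed 64-bit value this is 0xBA352C04DD4E3C0F − 2^64 = -5029065009484907505.

-5029065009484907505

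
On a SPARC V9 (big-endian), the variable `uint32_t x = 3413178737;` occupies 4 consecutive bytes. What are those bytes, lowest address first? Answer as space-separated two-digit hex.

3413178737 in hexadecimal, padded to 32 bits, is 0xCB70F971.
Split into bytes (most-significant first): CB 70 F9 71.
Big-endian stores the most-significant byte at the lowest address.
So the memory order matches the most-significant-first order: CB 70 F9 71.

CB 70 F9 71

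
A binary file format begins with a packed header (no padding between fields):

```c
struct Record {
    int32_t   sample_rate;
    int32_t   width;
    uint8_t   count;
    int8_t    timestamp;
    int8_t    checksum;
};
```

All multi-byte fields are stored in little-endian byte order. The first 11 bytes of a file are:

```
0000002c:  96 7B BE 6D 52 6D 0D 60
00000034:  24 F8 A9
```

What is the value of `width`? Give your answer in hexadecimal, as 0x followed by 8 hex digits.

`width` follows `sample_rate` (4 bytes), so it starts at byte offset 4 and occupies 4 bytes.
Bytes at offsets 4..7: 52 6D 0D 60.
Little-endian: lowest address holds the least-significant byte.
Reassemble most-significant byte first: 60 0D 6D 52 → 0x600D6D52.

0x600D6D52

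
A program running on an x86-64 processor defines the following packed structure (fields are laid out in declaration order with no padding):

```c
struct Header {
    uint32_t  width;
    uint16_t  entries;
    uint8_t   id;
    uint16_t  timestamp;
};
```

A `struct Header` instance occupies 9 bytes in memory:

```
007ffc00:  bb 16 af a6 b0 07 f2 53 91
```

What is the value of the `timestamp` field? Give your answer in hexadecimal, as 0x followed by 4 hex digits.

0x9153

`timestamp` follows `width` (4 B), `entries` (2 B), `id` (1 B), so it starts at offset 4 + 2 + 1 = 7 and occupies 2 bytes.
Bytes at offsets 7..8: 53 91.
Little-endian: lowest address holds the least-significant byte.
Reassemble most-significant byte first: 91 53 → 0x9153.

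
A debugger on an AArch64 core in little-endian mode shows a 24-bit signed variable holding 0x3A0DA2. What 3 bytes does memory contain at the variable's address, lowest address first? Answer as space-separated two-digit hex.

Split into bytes (most-significant first): 3A 0D A2.
In little-endian order the low byte comes first in memory.
So at ascending addresses the bytes are A2 0D 3A.

A2 0D 3A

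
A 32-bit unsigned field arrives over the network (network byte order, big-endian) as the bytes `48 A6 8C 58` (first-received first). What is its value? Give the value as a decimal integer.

Big-endian: lowest address holds the most-significant byte.
The bytes are already most-significant first: 0x48A68C58.
0x48A68C58 = 1218874456.

1218874456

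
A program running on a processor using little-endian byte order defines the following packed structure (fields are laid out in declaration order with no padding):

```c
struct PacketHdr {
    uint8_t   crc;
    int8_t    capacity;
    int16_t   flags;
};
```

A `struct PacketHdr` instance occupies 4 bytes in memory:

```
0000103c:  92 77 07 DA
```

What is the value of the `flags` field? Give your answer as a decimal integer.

`flags` follows `crc` (1 B), `capacity` (1 B), so it starts at offset 1 + 1 = 2 and occupies 2 bytes.
Bytes at offsets 2..3: 07 DA.
In little-endian order the low byte comes first in memory.
Reassemble most-significant byte first: DA 07 → 0xDA07.
Top bit is set, so as a signed 16-bit value this is 0xDA07 − 2^16 = -9721.

-9721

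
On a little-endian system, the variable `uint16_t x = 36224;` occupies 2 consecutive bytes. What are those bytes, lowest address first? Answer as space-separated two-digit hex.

36224 in hexadecimal, padded to 16 bits, is 0x8D80.
Split into bytes (most-significant first): 8D 80.
In little-endian order the low byte comes first in memory.
So at ascending addresses the bytes are 80 8D.

80 8D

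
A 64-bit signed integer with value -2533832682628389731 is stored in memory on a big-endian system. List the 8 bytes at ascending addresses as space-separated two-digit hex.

DC D6 04 99 97 A8 E4 9D

Two's complement of -2533832682628389731 in 64 bits: 2533832682628389731 = 0x2329FB6668571B63; invert → 0xDCD6049997A8E49C; add 1 → 0xDCD6049997A8E49D.
Split into bytes (most-significant first): DC D6 04 99 97 A8 E4 9D.
In big-endian order the high byte comes first in memory.
So the memory order matches the most-significant-first order: DC D6 04 99 97 A8 E4 9D.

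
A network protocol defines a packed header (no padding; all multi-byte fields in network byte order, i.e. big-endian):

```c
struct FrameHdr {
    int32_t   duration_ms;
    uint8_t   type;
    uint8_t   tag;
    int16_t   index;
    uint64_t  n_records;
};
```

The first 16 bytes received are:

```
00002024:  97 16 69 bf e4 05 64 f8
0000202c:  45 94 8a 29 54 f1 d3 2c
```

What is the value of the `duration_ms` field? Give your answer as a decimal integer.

`duration_ms` is the first field, at byte offset 0, occupying 4 bytes.
Bytes at offsets 0..3: 97 16 69 BF.
Big-endian stores the most-significant byte at the lowest address.
The bytes are already most-significant first: 0x971669BF.
Top bit is set, so as a signed 32-bit value this is 0x971669BF − 2^32 = -1760138817.

-1760138817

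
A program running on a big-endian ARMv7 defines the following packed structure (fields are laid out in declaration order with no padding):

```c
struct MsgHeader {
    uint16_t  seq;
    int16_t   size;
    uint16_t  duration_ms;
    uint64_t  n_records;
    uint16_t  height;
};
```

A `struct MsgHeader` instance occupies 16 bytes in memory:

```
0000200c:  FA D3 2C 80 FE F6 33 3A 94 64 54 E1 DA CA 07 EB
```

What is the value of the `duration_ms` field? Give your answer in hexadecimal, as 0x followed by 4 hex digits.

0xFEF6

`duration_ms` follows `seq` (2 B), `size` (2 B), so it starts at offset 2 + 2 = 4 and occupies 2 bytes.
Bytes at offsets 4..5: FE F6.
Big-endian stores the most-significant byte at the lowest address.
The bytes are already most-significant first: 0xFEF6.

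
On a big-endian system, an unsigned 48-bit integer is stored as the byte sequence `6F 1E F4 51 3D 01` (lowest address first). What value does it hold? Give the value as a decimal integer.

122178738666753

In big-endian order the high byte comes first in memory.
The bytes are already most-significant first: 0x6F1EF4513D01.
0x6F1EF4513D01 = 122178738666753.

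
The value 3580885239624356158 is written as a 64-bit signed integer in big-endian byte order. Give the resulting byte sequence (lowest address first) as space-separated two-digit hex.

31 B1 DC 27 31 3F D1 3E

3580885239624356158 in hexadecimal, padded to 64 bits, is 0x31B1DC27313FD13E.
Split into bytes (most-significant first): 31 B1 DC 27 31 3F D1 3E.
Big-endian: lowest address holds the most-significant byte.
So the memory order matches the most-significant-first order: 31 B1 DC 27 31 3F D1 3E.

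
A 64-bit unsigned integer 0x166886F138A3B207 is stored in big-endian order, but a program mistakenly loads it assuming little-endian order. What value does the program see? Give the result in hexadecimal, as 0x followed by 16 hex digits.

Stored big-endian, the bytes at ascending addresses are 16 68 86 F1 38 A3 B2 07.
Read back as little-endian, the first byte is least significant, giving 0x07B2A338F1866816.

0x07B2A338F1866816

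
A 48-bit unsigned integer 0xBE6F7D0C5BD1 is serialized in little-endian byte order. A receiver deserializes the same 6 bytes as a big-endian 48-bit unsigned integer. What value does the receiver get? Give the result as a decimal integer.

230188981776318

Stored little-endian, the bytes at ascending addresses are D1 5B 0C 7D 6F BE.
Read back as big-endian, the last byte is least significant, giving 0xD15B0C7D6FBE.
0xD15B0C7D6FBE = 230188981776318.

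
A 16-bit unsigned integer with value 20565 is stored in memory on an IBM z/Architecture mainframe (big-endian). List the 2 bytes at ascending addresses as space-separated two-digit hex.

50 55

20565 in hexadecimal, padded to 16 bits, is 0x5055.
Split into bytes (most-significant first): 50 55.
Big-endian stores the most-significant byte at the lowest address.
So the memory order matches the most-significant-first order: 50 55.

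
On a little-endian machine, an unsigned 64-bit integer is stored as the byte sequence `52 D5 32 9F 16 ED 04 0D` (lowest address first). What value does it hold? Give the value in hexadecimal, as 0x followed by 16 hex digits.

0x0D04ED169F32D552

In little-endian order the low byte comes first in memory.
Reassemble most-significant byte first: 0D 04 ED 16 9F 32 D5 52 → 0x0D04ED169F32D552.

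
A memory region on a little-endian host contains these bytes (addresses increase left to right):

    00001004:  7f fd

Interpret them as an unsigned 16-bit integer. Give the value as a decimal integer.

64895

In little-endian order the low byte comes first in memory.
Reassemble most-significant byte first: FD 7F → 0xFD7F.
0xFD7F = 64895.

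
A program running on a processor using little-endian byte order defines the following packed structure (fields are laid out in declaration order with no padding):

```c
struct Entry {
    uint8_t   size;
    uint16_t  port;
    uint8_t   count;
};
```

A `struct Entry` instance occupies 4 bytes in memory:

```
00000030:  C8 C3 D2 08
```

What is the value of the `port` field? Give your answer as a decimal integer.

53955

`port` follows `size` (1 byte), so it starts at byte offset 1 and occupies 2 bytes.
Bytes at offsets 1..2: C3 D2.
Little-endian: lowest address holds the least-significant byte.
Reassemble most-significant byte first: D2 C3 → 0xD2C3.
0xD2C3 = 53955.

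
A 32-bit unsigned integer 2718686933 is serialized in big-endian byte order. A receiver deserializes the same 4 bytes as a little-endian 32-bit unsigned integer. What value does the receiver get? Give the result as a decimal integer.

3588098978

2718686933 in 32-bit hexadecimal is 0xA20BDED5.
Stored big-endian, the bytes at ascending addresses are A2 0B DE D5.
Read back as little-endian, the first byte is least significant, giving 0xD5DE0BA2.
0xD5DE0BA2 = 3588098978.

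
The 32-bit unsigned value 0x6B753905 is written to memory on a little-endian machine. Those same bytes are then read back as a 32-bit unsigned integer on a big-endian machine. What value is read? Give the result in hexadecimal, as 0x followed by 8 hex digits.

Stored little-endian, the bytes at ascending addresses are 05 39 75 6B.
Read back as big-endian, the last byte is least significant, giving 0x0539756B.

0x0539756B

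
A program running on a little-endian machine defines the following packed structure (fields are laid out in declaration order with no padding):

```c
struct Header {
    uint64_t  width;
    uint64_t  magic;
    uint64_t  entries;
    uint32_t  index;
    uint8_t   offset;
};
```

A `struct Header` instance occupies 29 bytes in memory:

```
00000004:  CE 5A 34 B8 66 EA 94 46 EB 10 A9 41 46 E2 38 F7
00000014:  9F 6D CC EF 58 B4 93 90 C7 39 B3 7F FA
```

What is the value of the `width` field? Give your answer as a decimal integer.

5085947606106135246

`width` is the first field, at byte offset 0, occupying 8 bytes.
Bytes at offsets 0..7: CE 5A 34 B8 66 EA 94 46.
In little-endian order the low byte comes first in memory.
Reassemble most-significant byte first: 46 94 EA 66 B8 34 5A CE → 0x4694EA66B8345ACE.
0x4694EA66B8345ACE = 5085947606106135246.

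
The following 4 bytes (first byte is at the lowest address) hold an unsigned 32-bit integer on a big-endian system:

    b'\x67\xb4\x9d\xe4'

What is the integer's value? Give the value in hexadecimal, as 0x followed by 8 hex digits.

Big-endian stores the most-significant byte at the lowest address.
The bytes are already most-significant first: 0x67B49DE4.

0x67B49DE4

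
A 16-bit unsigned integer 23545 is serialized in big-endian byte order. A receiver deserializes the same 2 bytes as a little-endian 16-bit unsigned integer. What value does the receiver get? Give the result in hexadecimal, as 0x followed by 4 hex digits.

0xF95B

23545 in 16-bit hexadecimal is 0x5BF9.
Stored big-endian, the bytes at ascending addresses are 5B F9.
Read back as little-endian, the first byte is least significant, giving 0xF95B.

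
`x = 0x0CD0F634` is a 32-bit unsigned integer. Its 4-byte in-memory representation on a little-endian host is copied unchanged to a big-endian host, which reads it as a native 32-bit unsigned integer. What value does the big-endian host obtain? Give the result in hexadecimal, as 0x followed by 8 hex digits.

Stored little-endian, the bytes at ascending addresses are 34 F6 D0 0C.
Read back as big-endian, the last byte is least significant, giving 0x34F6D00C.

0x34F6D00C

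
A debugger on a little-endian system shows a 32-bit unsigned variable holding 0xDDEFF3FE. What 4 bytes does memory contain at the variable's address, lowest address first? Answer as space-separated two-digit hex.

Split into bytes (most-significant first): DD EF F3 FE.
In little-endian order the low byte comes first in memory.
So at ascending addresses the bytes are FE F3 EF DD.

FE F3 EF DD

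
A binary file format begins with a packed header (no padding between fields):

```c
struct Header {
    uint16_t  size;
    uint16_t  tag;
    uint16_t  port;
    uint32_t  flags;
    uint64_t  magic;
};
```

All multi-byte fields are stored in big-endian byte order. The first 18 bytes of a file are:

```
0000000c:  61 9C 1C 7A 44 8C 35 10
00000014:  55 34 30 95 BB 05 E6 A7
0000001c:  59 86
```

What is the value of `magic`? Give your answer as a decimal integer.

`magic` follows `size` (2 B), `tag` (2 B), `port` (2 B), `flags` (4 B), so it starts at offset 2 + 2 + 2 + 4 = 10 and occupies 8 bytes.
Bytes at offsets 10..17: 30 95 BB 05 E6 A7 59 86.
In big-endian order the high byte comes first in memory.
The bytes are already most-significant first: 0x3095BB05E6A75986.
0x3095BB05E6A75986 = 3500909919369386374.

3500909919369386374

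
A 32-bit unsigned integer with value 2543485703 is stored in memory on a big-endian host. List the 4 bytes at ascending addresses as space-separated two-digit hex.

97 9A 83 07

2543485703 in hexadecimal, padded to 32 bits, is 0x979A8307.
Split into bytes (most-significant first): 97 9A 83 07.
Big-endian: lowest address holds the most-significant byte.
So the memory order matches the most-significant-first order: 97 9A 83 07.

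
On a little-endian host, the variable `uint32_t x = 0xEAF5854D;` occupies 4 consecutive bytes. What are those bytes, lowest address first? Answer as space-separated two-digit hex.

4D 85 F5 EA

Split into bytes (most-significant first): EA F5 85 4D.
In little-endian order the low byte comes first in memory.
So at ascending addresses the bytes are 4D 85 F5 EA.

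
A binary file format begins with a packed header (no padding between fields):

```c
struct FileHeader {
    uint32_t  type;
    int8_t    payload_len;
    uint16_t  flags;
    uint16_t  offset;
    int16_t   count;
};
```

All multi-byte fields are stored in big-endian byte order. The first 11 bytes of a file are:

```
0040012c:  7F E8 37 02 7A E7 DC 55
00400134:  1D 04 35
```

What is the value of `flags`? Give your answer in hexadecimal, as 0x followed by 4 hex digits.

`flags` follows `type` (4 B), `payload_len` (1 B), so it starts at offset 4 + 1 = 5 and occupies 2 bytes.
Bytes at offsets 5..6: E7 DC.
Big-endian: lowest address holds the most-significant byte.
The bytes are already most-significant first: 0xE7DC.

0xE7DC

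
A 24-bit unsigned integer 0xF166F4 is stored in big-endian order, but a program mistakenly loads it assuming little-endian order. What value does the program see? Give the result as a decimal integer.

Stored big-endian, the bytes at ascending addresses are F1 66 F4.
Read back as little-endian, the first byte is least significant, giving 0xF466F1.
0xF466F1 = 16017137.

16017137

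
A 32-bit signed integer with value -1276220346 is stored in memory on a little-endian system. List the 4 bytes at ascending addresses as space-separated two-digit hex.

46 6C EE B3

Two's complement of -1276220346 in 32 bits: 1276220346 = 0x4C1193BA; invert → 0xB3EE6C45; add 1 → 0xB3EE6C46.
Split into bytes (most-significant first): B3 EE 6C 46.
Little-endian: lowest address holds the least-significant byte.
So at ascending addresses the bytes are 46 6C EE B3.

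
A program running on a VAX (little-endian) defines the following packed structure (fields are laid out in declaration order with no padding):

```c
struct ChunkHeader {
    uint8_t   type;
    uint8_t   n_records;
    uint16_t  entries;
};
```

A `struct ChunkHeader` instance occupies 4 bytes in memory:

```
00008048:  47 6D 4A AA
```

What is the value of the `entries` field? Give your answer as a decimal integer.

`entries` follows `type` (1 B), `n_records` (1 B), so it starts at offset 1 + 1 = 2 and occupies 2 bytes.
Bytes at offsets 2..3: 4A AA.
Little-endian: lowest address holds the least-significant byte.
Reassemble most-significant byte first: AA 4A → 0xAA4A.
0xAA4A = 43594.

43594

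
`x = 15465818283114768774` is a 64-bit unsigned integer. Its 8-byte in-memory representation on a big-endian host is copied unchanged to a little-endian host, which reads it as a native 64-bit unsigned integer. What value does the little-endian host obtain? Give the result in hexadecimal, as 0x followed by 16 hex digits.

15465818283114768774 in 64-bit hexadecimal is 0xD6A19FC97DCC2986.
Stored big-endian, the bytes at ascending addresses are D6 A1 9F C9 7D CC 29 86.
Read back as little-endian, the first byte is least significant, giving 0x8629CC7DC99FA1D6.

0x8629CC7DC99FA1D6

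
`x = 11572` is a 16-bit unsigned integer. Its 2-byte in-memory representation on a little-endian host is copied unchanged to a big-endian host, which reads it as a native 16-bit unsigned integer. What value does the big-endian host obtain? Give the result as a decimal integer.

11572 in 16-bit hexadecimal is 0x2D34.
Stored little-endian, the bytes at ascending addresses are 34 2D.
Read back as big-endian, the last byte is least significant, giving 0x342D.
0x342D = 13357.

13357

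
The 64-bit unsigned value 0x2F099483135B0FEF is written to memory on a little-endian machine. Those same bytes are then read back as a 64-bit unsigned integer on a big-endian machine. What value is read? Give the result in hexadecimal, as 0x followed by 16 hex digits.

Stored little-endian, the bytes at ascending addresses are EF 0F 5B 13 83 94 09 2F.
Read back as big-endian, the last byte is least significant, giving 0xEF0F5B138394092F.

0xEF0F5B138394092F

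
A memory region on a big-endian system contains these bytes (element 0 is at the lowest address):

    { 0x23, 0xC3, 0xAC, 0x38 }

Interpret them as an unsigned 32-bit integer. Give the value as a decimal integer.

600026168

In big-endian order the high byte comes first in memory.
The bytes are already most-significant first: 0x23C3AC38.
0x23C3AC38 = 600026168.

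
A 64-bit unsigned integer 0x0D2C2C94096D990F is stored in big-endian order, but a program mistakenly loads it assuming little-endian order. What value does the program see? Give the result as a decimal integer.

Stored big-endian, the bytes at ascending addresses are 0D 2C 2C 94 09 6D 99 0F.
Read back as little-endian, the first byte is least significant, giving 0x0F996D09942C2C0D.
0x0F996D09942C2C0D = 1124049469913705485.

1124049469913705485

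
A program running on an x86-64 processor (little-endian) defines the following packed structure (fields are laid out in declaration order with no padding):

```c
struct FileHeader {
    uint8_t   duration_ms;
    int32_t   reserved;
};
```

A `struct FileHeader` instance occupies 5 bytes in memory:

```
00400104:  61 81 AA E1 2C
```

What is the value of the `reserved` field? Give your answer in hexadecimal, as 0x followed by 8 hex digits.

`reserved` follows `duration_ms` (1 byte), so it starts at byte offset 1 and occupies 4 bytes.
Bytes at offsets 1..4: 81 AA E1 2C.
Little-endian stores the least-significant byte at the lowest address.
Reassemble most-significant byte first: 2C E1 AA 81 → 0x2CE1AA81.

0x2CE1AA81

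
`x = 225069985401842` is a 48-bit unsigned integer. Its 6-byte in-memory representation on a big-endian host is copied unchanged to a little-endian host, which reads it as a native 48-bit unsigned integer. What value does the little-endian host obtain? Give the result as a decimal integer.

266681082491852

225069985401842 in 48-bit hexadecimal is 0xCCB330878BF2.
Stored big-endian, the bytes at ascending addresses are CC B3 30 87 8B F2.
Read back as little-endian, the first byte is least significant, giving 0xF28B8730B3CC.
0xF28B8730B3CC = 266681082491852.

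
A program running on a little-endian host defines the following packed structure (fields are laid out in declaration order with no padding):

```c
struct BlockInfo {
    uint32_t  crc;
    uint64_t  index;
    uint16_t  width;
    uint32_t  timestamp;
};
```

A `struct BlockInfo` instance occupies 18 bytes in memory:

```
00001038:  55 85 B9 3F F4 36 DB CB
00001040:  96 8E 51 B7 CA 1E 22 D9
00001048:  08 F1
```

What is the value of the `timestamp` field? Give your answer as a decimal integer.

4043888930

`timestamp` follows `crc` (4 B), `index` (8 B), `width` (2 B), so it starts at offset 4 + 8 + 2 = 14 and occupies 4 bytes.
Bytes at offsets 14..17: 22 D9 08 F1.
Little-endian stores the least-significant byte at the lowest address.
Reassemble most-significant byte first: F1 08 D9 22 → 0xF108D922.
0xF108D922 = 4043888930.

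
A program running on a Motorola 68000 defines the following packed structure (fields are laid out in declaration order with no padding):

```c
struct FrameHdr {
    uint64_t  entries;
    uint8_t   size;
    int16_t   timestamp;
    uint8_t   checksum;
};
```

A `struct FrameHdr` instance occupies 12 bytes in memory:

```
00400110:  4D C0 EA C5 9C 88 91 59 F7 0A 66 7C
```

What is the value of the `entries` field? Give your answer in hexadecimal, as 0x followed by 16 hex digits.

`entries` is the first field, at byte offset 0, occupying 8 bytes.
Bytes at offsets 0..7: 4D C0 EA C5 9C 88 91 59.
In big-endian order the high byte comes first in memory.
The bytes are already most-significant first: 0x4DC0EAC59C889159.

0x4DC0EAC59C889159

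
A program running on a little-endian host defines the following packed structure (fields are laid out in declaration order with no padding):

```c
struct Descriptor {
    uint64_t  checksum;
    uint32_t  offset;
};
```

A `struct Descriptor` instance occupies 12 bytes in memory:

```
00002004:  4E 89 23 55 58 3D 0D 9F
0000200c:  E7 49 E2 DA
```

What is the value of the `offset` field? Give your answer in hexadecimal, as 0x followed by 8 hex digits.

`offset` follows `checksum` (8 bytes), so it starts at byte offset 8 and occupies 4 bytes.
Bytes at offsets 8..11: E7 49 E2 DA.
In little-endian order the low byte comes first in memory.
Reassemble most-significant byte first: DA E2 49 E7 → 0xDAE249E7.

0xDAE249E7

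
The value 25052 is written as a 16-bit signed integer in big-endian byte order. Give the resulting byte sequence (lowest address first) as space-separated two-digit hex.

61 DC

25052 in hexadecimal, padded to 16 bits, is 0x61DC.
Split into bytes (most-significant first): 61 DC.
Big-endian stores the most-significant byte at the lowest address.
So the memory order matches the most-significant-first order: 61 DC.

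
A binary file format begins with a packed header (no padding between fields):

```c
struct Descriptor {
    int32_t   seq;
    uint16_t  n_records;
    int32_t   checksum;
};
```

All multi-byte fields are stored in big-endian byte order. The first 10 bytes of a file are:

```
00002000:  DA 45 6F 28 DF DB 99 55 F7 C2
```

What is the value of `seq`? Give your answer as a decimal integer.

-632983768

`seq` is the first field, at byte offset 0, occupying 4 bytes.
Bytes at offsets 0..3: DA 45 6F 28.
Big-endian stores the most-significant byte at the lowest address.
The bytes are already most-significant first: 0xDA456F28.
Top bit is set, so as a signed 32-bit value this is 0xDA456F28 − 2^32 = -632983768.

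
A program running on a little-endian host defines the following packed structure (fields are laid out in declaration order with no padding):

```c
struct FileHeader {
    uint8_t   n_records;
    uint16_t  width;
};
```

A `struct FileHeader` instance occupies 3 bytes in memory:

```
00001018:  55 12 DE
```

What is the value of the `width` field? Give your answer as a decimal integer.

`width` follows `n_records` (1 byte), so it starts at byte offset 1 and occupies 2 bytes.
Bytes at offsets 1..2: 12 DE.
Little-endian: lowest address holds the least-significant byte.
Reassemble most-significant byte first: DE 12 → 0xDE12.
0xDE12 = 56850.

56850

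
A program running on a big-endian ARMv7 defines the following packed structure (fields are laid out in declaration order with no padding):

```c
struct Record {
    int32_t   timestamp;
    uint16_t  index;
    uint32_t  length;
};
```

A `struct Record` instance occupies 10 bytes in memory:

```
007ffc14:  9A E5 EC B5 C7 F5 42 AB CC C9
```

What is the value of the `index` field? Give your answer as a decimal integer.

`index` follows `timestamp` (4 bytes), so it starts at byte offset 4 and occupies 2 bytes.
Bytes at offsets 4..5: C7 F5.
Big-endian: lowest address holds the most-significant byte.
The bytes are already most-significant first: 0xC7F5.
0xC7F5 = 51189.

51189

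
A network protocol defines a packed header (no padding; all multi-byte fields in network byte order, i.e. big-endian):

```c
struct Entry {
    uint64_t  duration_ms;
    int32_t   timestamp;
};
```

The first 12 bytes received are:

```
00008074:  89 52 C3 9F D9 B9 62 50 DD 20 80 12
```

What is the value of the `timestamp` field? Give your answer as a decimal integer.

-585072622

`timestamp` follows `duration_ms` (8 bytes), so it starts at byte offset 8 and occupies 4 bytes.
Bytes at offsets 8..11: DD 20 80 12.
Big-endian: lowest address holds the most-significant byte.
The bytes are already most-significant first: 0xDD208012.
Top bit is set, so as a signed 32-bit value this is 0xDD208012 − 2^32 = -585072622.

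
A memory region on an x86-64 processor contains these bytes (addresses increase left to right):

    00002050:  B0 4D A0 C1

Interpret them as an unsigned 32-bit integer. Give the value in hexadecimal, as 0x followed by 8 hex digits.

In little-endian order the low byte comes first in memory.
Reassemble most-significant byte first: C1 A0 4D B0 → 0xC1A04DB0.

0xC1A04DB0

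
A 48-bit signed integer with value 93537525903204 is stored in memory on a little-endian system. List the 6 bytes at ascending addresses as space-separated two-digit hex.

93537525903204 in hexadecimal, padded to 48 bits, is 0x551267012F64.
Split into bytes (most-significant first): 55 12 67 01 2F 64.
In little-endian order the low byte comes first in memory.
So at ascending addresses the bytes are 64 2F 01 67 12 55.

64 2F 01 67 12 55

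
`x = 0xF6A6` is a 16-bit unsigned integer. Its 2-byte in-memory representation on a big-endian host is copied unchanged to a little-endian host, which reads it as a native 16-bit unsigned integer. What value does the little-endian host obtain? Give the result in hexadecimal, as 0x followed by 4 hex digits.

Stored big-endian, the bytes at ascending addresses are F6 A6.
Read back as little-endian, the first byte is least significant, giving 0xA6F6.

0xA6F6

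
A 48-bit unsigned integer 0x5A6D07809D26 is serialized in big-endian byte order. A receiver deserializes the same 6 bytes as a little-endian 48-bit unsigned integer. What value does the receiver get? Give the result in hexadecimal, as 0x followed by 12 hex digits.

0x269D80076D5A

Stored big-endian, the bytes at ascending addresses are 5A 6D 07 80 9D 26.
Read back as little-endian, the first byte is least significant, giving 0x269D80076D5A.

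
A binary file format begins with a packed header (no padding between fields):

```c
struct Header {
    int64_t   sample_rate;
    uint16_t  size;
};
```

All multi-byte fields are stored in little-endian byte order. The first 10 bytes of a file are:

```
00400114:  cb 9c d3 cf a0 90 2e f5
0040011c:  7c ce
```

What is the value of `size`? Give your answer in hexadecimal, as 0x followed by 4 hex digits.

`size` follows `sample_rate` (8 bytes), so it starts at byte offset 8 and occupies 2 bytes.
Bytes at offsets 8..9: 7C CE.
Little-endian: lowest address holds the least-significant byte.
Reassemble most-significant byte first: CE 7C → 0xCE7C.

0xCE7C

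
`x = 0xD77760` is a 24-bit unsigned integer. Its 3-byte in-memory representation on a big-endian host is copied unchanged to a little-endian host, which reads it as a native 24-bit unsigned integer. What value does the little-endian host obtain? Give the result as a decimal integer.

6322135

Stored big-endian, the bytes at ascending addresses are D7 77 60.
Read back as little-endian, the first byte is least significant, giving 0x6077D7.
0x6077D7 = 6322135.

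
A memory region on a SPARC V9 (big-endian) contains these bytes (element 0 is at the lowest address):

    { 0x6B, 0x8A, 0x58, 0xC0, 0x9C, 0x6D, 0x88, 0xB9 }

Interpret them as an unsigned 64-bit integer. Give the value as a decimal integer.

7749103693125748921

Big-endian: lowest address holds the most-significant byte.
The bytes are already most-significant first: 0x6B8A58C09C6D88B9.
0x6B8A58C09C6D88B9 = 7749103693125748921.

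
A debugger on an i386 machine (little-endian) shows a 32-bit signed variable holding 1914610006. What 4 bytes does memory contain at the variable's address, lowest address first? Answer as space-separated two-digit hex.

1914610006 in hexadecimal, padded to 32 bits, is 0x721EA156.
Split into bytes (most-significant first): 72 1E A1 56.
Little-endian stores the least-significant byte at the lowest address.
So at ascending addresses the bytes are 56 A1 1E 72.

56 A1 1E 72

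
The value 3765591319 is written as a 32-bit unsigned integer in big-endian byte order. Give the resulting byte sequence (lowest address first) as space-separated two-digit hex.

E0 72 5D 17

3765591319 in hexadecimal, padded to 32 bits, is 0xE0725D17.
Split into bytes (most-significant first): E0 72 5D 17.
In big-endian order the high byte comes first in memory.
So the memory order matches the most-significant-first order: E0 72 5D 17.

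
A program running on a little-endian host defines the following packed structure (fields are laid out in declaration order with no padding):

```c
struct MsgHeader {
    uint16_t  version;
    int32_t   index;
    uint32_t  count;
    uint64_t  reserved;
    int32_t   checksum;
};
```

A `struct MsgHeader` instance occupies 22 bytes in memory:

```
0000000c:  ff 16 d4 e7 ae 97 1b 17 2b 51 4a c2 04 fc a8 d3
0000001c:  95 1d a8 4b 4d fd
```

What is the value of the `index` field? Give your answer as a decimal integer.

-1750145068

`index` follows `version` (2 bytes), so it starts at byte offset 2 and occupies 4 bytes.
Bytes at offsets 2..5: D4 E7 AE 97.
In little-endian order the low byte comes first in memory.
Reassemble most-significant byte first: 97 AE E7 D4 → 0x97AEE7D4.
Top bit is set, so as a signed 32-bit value this is 0x97AEE7D4 − 2^32 = -1750145068.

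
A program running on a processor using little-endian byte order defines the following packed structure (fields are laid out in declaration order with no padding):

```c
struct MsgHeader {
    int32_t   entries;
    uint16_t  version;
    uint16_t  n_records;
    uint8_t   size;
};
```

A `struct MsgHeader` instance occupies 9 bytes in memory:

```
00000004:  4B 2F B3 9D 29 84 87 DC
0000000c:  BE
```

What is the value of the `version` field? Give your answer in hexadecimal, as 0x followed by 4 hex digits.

0x8429

`version` follows `entries` (4 bytes), so it starts at byte offset 4 and occupies 2 bytes.
Bytes at offsets 4..5: 29 84.
Little-endian stores the least-significant byte at the lowest address.
Reassemble most-significant byte first: 84 29 → 0x8429.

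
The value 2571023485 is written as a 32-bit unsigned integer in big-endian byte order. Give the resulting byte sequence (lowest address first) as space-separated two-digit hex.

99 3E B4 7D

2571023485 in hexadecimal, padded to 32 bits, is 0x993EB47D.
Split into bytes (most-significant first): 99 3E B4 7D.
Big-endian: lowest address holds the most-significant byte.
So the memory order matches the most-significant-first order: 99 3E B4 7D.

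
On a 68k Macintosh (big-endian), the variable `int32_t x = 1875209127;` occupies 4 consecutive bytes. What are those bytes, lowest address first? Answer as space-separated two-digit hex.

6F C5 6B A7

1875209127 in hexadecimal, padded to 32 bits, is 0x6FC56BA7.
Split into bytes (most-significant first): 6F C5 6B A7.
Big-endian: lowest address holds the most-significant byte.
So the memory order matches the most-significant-first order: 6F C5 6B A7.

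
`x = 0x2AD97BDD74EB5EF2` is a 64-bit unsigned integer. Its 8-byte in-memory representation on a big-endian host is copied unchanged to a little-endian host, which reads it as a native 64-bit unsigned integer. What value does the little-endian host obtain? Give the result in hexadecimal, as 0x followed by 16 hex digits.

0xF25EEB74DD7BD92A

Stored big-endian, the bytes at ascending addresses are 2A D9 7B DD 74 EB 5E F2.
Read back as little-endian, the first byte is least significant, giving 0xF25EEB74DD7BD92A.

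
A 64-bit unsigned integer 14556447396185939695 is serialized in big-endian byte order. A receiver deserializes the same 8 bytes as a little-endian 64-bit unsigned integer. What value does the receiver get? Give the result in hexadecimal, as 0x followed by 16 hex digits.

14556447396185939695 in 64-bit hexadecimal is 0xCA02E3C891529EEF.
Stored big-endian, the bytes at ascending addresses are CA 02 E3 C8 91 52 9E EF.
Read back as little-endian, the first byte is least significant, giving 0xEF9E5291C8E302CA.

0xEF9E5291C8E302CA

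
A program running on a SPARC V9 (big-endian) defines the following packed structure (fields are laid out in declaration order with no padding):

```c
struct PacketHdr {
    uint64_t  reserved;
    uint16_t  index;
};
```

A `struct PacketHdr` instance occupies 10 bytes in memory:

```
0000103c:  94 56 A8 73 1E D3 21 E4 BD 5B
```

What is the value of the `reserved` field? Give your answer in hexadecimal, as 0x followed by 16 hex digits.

`reserved` is the first field, at byte offset 0, occupying 8 bytes.
Bytes at offsets 0..7: 94 56 A8 73 1E D3 21 E4.
Big-endian stores the most-significant byte at the lowest address.
The bytes are already most-significant first: 0x9456A8731ED321E4.

0x9456A8731ED321E4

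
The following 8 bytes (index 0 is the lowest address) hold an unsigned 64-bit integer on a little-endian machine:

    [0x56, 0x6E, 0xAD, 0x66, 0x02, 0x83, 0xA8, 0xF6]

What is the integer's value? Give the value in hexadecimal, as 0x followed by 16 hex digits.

0xF6A8830266AD6E56

In little-endian order the low byte comes first in memory.
Reassemble most-significant byte first: F6 A8 83 02 66 AD 6E 56 → 0xF6A8830266AD6E56.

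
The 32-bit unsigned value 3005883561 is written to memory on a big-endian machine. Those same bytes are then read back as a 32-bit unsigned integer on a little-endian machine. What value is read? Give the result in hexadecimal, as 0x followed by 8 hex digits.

0xA9242AB3

3005883561 in 32-bit hexadecimal is 0xB32A24A9.
Stored big-endian, the bytes at ascending addresses are B3 2A 24 A9.
Read back as little-endian, the first byte is least significant, giving 0xA9242AB3.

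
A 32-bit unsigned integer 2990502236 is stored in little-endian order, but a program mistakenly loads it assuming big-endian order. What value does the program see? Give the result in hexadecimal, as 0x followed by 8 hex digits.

0x5C713FB2

2990502236 in 32-bit hexadecimal is 0xB23F715C.
Stored little-endian, the bytes at ascending addresses are 5C 71 3F B2.
Read back as big-endian, the last byte is least significant, giving 0x5C713FB2.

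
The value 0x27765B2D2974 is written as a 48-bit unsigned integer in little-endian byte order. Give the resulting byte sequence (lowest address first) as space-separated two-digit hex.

74 29 2D 5B 76 27

Split into bytes (most-significant first): 27 76 5B 2D 29 74.
Little-endian: lowest address holds the least-significant byte.
So at ascending addresses the bytes are 74 29 2D 5B 76 27.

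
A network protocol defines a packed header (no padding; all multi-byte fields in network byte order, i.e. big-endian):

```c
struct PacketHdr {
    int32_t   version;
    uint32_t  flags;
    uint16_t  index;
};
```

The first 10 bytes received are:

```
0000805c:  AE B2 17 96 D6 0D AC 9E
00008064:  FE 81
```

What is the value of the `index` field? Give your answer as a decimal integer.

`index` follows `version` (4 B), `flags` (4 B), so it starts at offset 4 + 4 = 8 and occupies 2 bytes.
Bytes at offsets 8..9: FE 81.
In big-endian order the high byte comes first in memory.
The bytes are already most-significant first: 0xFE81.
0xFE81 = 65153.

65153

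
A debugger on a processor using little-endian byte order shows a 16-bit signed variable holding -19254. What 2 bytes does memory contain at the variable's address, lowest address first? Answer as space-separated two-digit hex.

CA B4

Two's complement of -19254 in 16 bits: 19254 = 0x4B36; invert → 0xB4C9; add 1 → 0xB4CA.
Split into bytes (most-significant first): B4 CA.
Little-endian: lowest address holds the least-significant byte.
So at ascending addresses the bytes are CA B4.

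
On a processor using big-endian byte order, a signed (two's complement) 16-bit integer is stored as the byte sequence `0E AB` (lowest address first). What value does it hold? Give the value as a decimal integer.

3755

Big-endian stores the most-significant byte at the lowest address.
The bytes are already most-significant first: 0x0EAB.
0x0EAB = 3755.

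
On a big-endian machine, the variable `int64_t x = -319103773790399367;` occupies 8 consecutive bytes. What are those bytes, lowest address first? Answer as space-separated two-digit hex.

FB 92 50 CE F4 BC 94 79

Two's complement of -319103773790399367 in 64 bits: 319103773790399367 = 0x046DAF310B436B87; invert → 0xFB9250CEF4BC9478; add 1 → 0xFB9250CEF4BC9479.
Split into bytes (most-significant first): FB 92 50 CE F4 BC 94 79.
Big-endian stores the most-significant byte at the lowest address.
So the memory order matches the most-significant-first order: FB 92 50 CE F4 BC 94 79.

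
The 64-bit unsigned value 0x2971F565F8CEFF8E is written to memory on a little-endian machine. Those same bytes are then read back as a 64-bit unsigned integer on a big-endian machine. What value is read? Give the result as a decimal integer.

Stored little-endian, the bytes at ascending addresses are 8E FF CE F8 65 F5 71 29.
Read back as big-endian, the last byte is least significant, giving 0x8EFFCEF865F57129.
0x8EFFCEF865F57129 = 10304182038704779561.

10304182038704779561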